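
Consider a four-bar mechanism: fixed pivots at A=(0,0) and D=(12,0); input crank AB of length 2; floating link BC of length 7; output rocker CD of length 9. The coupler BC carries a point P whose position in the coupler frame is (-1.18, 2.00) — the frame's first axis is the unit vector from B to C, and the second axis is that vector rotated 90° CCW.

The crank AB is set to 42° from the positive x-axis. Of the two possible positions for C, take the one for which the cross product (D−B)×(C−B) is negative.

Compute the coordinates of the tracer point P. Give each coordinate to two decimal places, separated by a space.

2.78 3.26

A=(0,0), D=(12.00,0)
B = A + 2.00·(cos42°, sin42°) = (1.4863, 1.3383)
|BD| = 10.5985
circle(B,7.00) ∩ circle(D,9.00): a=3.7896, h=5.8855
  candidates: C₊=(5.9887,6.6981) cross=62.377; C₋=(4.5024,-4.9786) cross=-62.377
  mode - wants cross < 0 → take C=(4.5024,-4.9786) (cross=-62.377)
ex = (C−B)/|BC| = (0.4309,-0.9024); ey = (0.9024,0.4309)
P = B + -1.18·ex + 2.00·ey = (2.7827,3.2649)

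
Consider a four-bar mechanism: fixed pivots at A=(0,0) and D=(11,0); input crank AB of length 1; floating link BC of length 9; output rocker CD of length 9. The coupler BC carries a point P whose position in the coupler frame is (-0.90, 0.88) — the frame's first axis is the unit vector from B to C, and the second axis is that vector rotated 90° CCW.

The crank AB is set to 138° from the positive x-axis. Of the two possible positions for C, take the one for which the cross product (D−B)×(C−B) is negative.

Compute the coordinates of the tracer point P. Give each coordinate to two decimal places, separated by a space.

A=(0,0), D=(11.00,0)
B = A + 1.00·(cos138°, sin138°) = (-0.7431, 0.6691)
|BD| = 11.7622
circle(B,9.00) ∩ circle(D,9.00): a=5.8811, h=6.8127
  candidates: C₊=(5.5160,7.1362) cross=80.132; C₋=(4.7409,-6.4671) cross=-80.132
  mode - wants cross < 0 → take C=(4.7409,-6.4671) (cross=-80.132)
ex = (C−B)/|BC| = (0.6093,-0.7929); ey = (0.7929,0.6093)
P = B + -0.90·ex + 0.88·ey = (-0.5938,1.9190)

-0.59 1.92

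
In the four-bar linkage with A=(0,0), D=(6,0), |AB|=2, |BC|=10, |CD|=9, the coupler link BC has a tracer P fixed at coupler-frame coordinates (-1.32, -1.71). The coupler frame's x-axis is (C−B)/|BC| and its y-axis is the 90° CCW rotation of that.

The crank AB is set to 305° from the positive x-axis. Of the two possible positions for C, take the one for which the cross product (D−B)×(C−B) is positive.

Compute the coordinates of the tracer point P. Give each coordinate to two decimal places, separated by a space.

2.67 -3.17

A=(0,0), D=(6.00,0)
B = A + 2.00·(cos305°, sin305°) = (1.1472, -1.6383)
|BD| = 5.1219
circle(B,10.00) ∩ circle(D,9.00): a=4.4157, h=8.9723
  candidates: C₊=(2.4610,8.2750) cross=45.955; C₋=(8.2008,-8.7268) cross=-45.955
  mode + wants cross > 0 → take C=(2.4610,8.2750) (cross=45.955)
ex = (C−B)/|BC| = (0.1314,0.9913); ey = (-0.9913,0.1314)
P = B + -1.32·ex + -1.71·ey = (2.6689,-3.1715)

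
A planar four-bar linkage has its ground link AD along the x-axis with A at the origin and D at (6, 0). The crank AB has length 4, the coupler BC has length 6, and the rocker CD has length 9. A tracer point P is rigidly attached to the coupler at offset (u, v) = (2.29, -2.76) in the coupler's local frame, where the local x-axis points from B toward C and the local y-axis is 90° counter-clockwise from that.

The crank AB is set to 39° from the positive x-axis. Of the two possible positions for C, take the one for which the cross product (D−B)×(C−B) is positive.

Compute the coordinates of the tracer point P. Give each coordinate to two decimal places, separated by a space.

A=(0,0), D=(6.00,0)
B = A + 4.00·(cos39°, sin39°) = (3.1086, 2.5173)
|BD| = 3.8337
circle(B,6.00) ∩ circle(D,9.00): a=-3.9522, h=4.5144
  candidates: C₊=(3.0920,8.5173) cross=17.307; C₋=(-2.8365,1.7076) cross=-17.307
  mode + wants cross > 0 → take C=(3.0920,8.5173) (cross=17.307)
ex = (C−B)/|BC| = (-0.0028,1.0000); ey = (-1.0000,-0.0028)
P = B + 2.29·ex + -2.76·ey = (5.8623,4.8149)

5.86 4.81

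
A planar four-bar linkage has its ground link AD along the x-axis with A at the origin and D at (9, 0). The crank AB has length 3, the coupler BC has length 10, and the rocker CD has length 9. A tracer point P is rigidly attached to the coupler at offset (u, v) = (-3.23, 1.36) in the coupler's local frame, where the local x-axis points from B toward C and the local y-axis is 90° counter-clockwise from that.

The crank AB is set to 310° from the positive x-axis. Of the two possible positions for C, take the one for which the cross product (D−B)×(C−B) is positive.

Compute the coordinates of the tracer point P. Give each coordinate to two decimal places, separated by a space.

A=(0,0), D=(9.00,0)
B = A + 3.00·(cos310°, sin310°) = (1.9284, -2.2981)
|BD| = 7.4357
circle(B,10.00) ∩ circle(D,9.00): a=4.9955, h=8.6629
  candidates: C₊=(4.0018,7.4845) cross=64.414; C₋=(9.3567,-8.9929) cross=-64.414
  mode + wants cross > 0 → take C=(4.0018,7.4845) (cross=64.414)
ex = (C−B)/|BC| = (0.2073,0.9783); ey = (-0.9783,0.2073)
P = B + -3.23·ex + 1.36·ey = (-0.0718,-5.1759)

-0.07 -5.18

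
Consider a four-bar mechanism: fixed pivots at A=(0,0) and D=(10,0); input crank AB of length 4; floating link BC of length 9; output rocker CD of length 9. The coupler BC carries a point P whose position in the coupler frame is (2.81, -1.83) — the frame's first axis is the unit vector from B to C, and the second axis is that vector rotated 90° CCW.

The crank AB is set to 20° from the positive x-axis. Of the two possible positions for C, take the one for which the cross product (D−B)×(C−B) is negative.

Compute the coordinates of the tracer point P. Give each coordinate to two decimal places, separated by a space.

2.36 -1.68

A=(0,0), D=(10.00,0)
B = A + 4.00·(cos20°, sin20°) = (3.7588, 1.3681)
|BD| = 6.3894
circle(B,9.00) ∩ circle(D,9.00): a=3.1947, h=8.4139
  candidates: C₊=(8.6809,8.9028) cross=53.760; C₋=(5.0778,-7.5347) cross=-53.760
  mode - wants cross < 0 → take C=(5.0778,-7.5347) (cross=-53.760)
ex = (C−B)/|BC| = (0.1466,-0.9892); ey = (0.9892,0.1466)
P = B + 2.81·ex + -1.83·ey = (2.3604,-1.6798)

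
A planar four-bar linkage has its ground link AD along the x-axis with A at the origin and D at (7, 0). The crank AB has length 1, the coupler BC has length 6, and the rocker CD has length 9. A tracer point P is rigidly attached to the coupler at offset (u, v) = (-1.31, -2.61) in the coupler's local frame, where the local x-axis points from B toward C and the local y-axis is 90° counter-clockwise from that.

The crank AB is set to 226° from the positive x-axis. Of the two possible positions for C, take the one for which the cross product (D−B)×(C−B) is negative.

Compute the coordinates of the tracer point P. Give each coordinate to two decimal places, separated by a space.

A=(0,0), D=(7.00,0)
B = A + 1.00·(cos226°, sin226°) = (-0.6947, -0.7193)
|BD| = 7.7282
circle(B,6.00) ∩ circle(D,9.00): a=0.9527, h=5.9239
  candidates: C₊=(-0.2975,5.2675) cross=45.781; C₋=(0.8053,-6.5288) cross=-45.781
  mode - wants cross < 0 → take C=(0.8053,-6.5288) (cross=-45.781)
ex = (C−B)/|BC| = (0.2500,-0.9682); ey = (0.9682,0.2500)
P = B + -1.31·ex + -2.61·ey = (-3.5493,-0.1034)

-3.55 -0.10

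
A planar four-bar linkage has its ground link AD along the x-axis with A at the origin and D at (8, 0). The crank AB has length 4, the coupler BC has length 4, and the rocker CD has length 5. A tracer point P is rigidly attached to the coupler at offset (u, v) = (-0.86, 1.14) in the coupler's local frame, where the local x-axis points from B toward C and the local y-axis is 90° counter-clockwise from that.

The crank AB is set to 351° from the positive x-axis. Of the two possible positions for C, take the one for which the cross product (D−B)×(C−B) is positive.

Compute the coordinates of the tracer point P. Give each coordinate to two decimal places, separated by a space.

2.74 -1.38

A=(0,0), D=(8.00,0)
B = A + 4.00·(cos351°, sin351°) = (3.9508, -0.6257)
|BD| = 4.0973
circle(B,4.00) ∩ circle(D,5.00): a=0.9504, h=3.8855
  candidates: C₊=(4.2966,3.3593) cross=15.920; C₋=(5.4834,-4.3205) cross=-15.920
  mode + wants cross > 0 → take C=(4.2966,3.3593) (cross=15.920)
ex = (C−B)/|BC| = (0.0865,0.9963); ey = (-0.9963,0.0865)
P = B + -0.86·ex + 1.14·ey = (2.7407,-1.3840)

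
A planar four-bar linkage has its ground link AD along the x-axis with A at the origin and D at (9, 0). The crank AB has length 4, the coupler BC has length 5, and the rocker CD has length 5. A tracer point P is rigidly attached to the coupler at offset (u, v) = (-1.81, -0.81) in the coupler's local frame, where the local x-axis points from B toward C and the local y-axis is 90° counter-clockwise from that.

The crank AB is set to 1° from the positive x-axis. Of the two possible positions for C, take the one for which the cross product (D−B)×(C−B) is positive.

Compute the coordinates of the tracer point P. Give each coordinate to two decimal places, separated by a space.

A=(0,0), D=(9.00,0)
B = A + 4.00·(cos1°, sin1°) = (3.9994, 0.0698)
|BD| = 5.0011
circle(B,5.00) ∩ circle(D,5.00): a=2.5005, h=4.3298
  candidates: C₊=(6.5601,4.3643) cross=21.654; C₋=(6.4393,-4.2945) cross=-21.654
  mode + wants cross > 0 → take C=(6.5601,4.3643) (cross=21.654)
ex = (C−B)/|BC| = (0.5121,0.8589); ey = (-0.8589,0.5121)
P = B + -1.81·ex + -0.81·ey = (3.7681,-1.8996)

3.77 -1.90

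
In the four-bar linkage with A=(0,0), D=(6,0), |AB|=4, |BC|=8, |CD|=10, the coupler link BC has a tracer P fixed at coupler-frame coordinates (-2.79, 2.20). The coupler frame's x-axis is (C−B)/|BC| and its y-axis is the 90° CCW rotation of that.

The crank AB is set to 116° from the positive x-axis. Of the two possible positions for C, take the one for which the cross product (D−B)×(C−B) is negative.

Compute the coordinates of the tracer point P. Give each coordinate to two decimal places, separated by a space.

0.86 6.00

A=(0,0), D=(6.00,0)
B = A + 4.00·(cos116°, sin116°) = (-1.7535, 3.5952)
|BD| = 8.5465
circle(B,8.00) ∩ circle(D,10.00): a=2.1671, h=7.7009
  candidates: C₊=(3.4520,9.6699) cross=65.815; C₋=(-3.0269,-4.3028) cross=-65.815
  mode - wants cross < 0 → take C=(-3.0269,-4.3028) (cross=-65.815)
ex = (C−B)/|BC| = (-0.1592,-0.9872); ey = (0.9872,-0.1592)
P = B + -2.79·ex + 2.20·ey = (0.8626,5.9994)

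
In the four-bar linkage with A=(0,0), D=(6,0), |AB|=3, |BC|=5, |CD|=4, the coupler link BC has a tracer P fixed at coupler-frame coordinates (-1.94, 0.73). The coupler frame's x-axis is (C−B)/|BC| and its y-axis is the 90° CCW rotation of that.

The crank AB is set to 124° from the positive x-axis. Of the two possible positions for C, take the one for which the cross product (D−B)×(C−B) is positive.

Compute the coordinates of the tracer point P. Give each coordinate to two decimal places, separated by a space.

A=(0,0), D=(6.00,0)
B = A + 3.00·(cos124°, sin124°) = (-1.6776, 2.4871)
|BD| = 8.0704
circle(B,5.00) ∩ circle(D,4.00): a=4.5928, h=1.9764
  candidates: C₊=(3.3008,2.9520) cross=15.951; C₋=(2.0826,-0.8085) cross=-15.951
  mode + wants cross > 0 → take C=(3.3008,2.9520) (cross=15.951)
ex = (C−B)/|BC| = (0.9957,0.0930); ey = (-0.0930,0.9957)
P = B + -1.94·ex + 0.73·ey = (-3.6770,3.0336)

-3.68 3.03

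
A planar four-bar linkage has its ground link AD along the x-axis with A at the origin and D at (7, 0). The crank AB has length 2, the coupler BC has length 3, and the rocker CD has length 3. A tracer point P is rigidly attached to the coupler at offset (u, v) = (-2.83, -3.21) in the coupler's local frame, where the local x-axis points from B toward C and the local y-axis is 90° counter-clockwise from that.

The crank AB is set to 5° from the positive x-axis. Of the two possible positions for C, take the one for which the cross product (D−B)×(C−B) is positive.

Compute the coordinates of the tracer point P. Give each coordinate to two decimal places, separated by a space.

1.25 -4.04

A=(0,0), D=(7.00,0)
B = A + 2.00·(cos5°, sin5°) = (1.9924, 0.1743)
|BD| = 5.0106
circle(B,3.00) ∩ circle(D,3.00): a=2.5053, h=1.6503
  candidates: C₊=(4.5536,1.7364) cross=8.269; C₋=(4.4388,-1.5621) cross=-8.269
  mode + wants cross > 0 → take C=(4.5536,1.7364) (cross=8.269)
ex = (C−B)/|BC| = (0.8537,0.5207); ey = (-0.5207,0.8537)
P = B + -2.83·ex + -3.21·ey = (1.2478,-4.0398)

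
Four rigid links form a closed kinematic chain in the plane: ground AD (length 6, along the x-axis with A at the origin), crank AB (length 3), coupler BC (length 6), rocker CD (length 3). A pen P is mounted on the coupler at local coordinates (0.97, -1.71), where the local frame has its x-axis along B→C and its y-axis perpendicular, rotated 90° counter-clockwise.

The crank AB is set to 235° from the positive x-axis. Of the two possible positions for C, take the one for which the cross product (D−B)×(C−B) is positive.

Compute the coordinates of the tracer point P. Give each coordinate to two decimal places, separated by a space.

A=(0,0), D=(6.00,0)
B = A + 3.00·(cos235°, sin235°) = (-1.7207, -2.4575)
|BD| = 8.1024
circle(B,6.00) ∩ circle(D,3.00): a=5.7174, h=1.8198
  candidates: C₊=(3.1754,1.0107) cross=14.745; C₋=(4.2793,-2.4575) cross=-14.745
  mode + wants cross > 0 → take C=(3.1754,1.0107) (cross=14.745)
ex = (C−B)/|BC| = (0.8160,0.5780); ey = (-0.5780,0.8160)
P = B + 0.97·ex + -1.71·ey = (0.0592,-3.2922)

0.06 -3.29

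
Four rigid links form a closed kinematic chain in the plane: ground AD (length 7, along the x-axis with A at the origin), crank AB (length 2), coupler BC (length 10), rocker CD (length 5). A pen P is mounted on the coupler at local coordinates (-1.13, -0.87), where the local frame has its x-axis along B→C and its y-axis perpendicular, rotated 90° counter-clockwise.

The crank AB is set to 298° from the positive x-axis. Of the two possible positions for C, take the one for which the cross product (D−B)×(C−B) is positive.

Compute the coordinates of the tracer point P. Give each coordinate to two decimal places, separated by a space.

0.65 -3.16

A=(0,0), D=(7.00,0)
B = A + 2.00·(cos298°, sin298°) = (0.9389, -1.7659)
|BD| = 6.3131
circle(B,10.00) ∩ circle(D,5.00): a=9.0966, h=4.1535
  candidates: C₊=(8.5106,4.7664) cross=26.222; C₋=(10.8342,-3.2091) cross=-26.222
  mode + wants cross > 0 → take C=(8.5106,4.7664) (cross=26.222)
ex = (C−B)/|BC| = (0.7572,0.6532); ey = (-0.6532,0.7572)
P = B + -1.13·ex + -0.87·ey = (0.6517,-3.1628)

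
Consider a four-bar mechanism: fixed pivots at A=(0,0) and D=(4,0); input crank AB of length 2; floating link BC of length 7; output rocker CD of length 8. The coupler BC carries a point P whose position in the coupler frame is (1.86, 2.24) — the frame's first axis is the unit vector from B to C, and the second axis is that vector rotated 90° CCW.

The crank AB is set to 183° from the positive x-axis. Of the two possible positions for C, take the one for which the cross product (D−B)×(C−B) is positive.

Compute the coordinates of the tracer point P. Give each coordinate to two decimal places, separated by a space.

A=(0,0), D=(4.00,0)
B = A + 2.00·(cos183°, sin183°) = (-1.9973, -0.1047)
|BD| = 5.9982
circle(B,7.00) ∩ circle(D,8.00): a=1.7487, h=6.7781
  candidates: C₊=(-0.3671,6.7029) cross=40.656; C₋=(-0.1305,-6.8512) cross=-40.656
  mode + wants cross > 0 → take C=(-0.3671,6.7029) (cross=40.656)
ex = (C−B)/|BC| = (0.2329,0.9725); ey = (-0.9725,0.2329)
P = B + 1.86·ex + 2.24·ey = (-3.7425,2.2258)

-3.74 2.23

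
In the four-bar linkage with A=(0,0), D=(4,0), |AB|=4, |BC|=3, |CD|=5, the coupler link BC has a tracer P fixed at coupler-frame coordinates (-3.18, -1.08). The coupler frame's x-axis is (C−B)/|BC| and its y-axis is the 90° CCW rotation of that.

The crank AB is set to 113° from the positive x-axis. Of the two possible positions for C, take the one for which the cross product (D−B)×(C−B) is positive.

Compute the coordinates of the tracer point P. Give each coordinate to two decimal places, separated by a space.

A=(0,0), D=(4.00,0)
B = A + 4.00·(cos113°, sin113°) = (-1.5629, 3.6820)
|BD| = 6.6711
circle(B,3.00) ∩ circle(D,5.00): a=2.1363, h=2.1062
  candidates: C₊=(1.3810,4.2592) cross=14.051; C₋=(-0.9439,0.7466) cross=-14.051
  mode + wants cross > 0 → take C=(1.3810,4.2592) (cross=14.051)
ex = (C−B)/|BC| = (0.9813,0.1924); ey = (-0.1924,0.9813)
P = B + -3.18·ex + -1.08·ey = (-4.4757,2.0104)

-4.48 2.01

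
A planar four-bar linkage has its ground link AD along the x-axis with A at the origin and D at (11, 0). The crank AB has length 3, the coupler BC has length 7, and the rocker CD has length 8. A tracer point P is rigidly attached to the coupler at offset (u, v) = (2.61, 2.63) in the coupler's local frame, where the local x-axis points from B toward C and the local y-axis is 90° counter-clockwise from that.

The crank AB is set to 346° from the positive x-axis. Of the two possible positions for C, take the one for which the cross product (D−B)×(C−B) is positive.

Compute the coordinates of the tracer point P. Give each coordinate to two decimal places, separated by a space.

1.42 2.67

A=(0,0), D=(11.00,0)
B = A + 3.00·(cos346°, sin346°) = (2.9109, -0.7258)
|BD| = 8.1216
circle(B,7.00) ∩ circle(D,8.00): a=3.1373, h=6.2576
  candidates: C₊=(5.4765,5.7871) cross=50.821; C₋=(6.5949,-6.6779) cross=-50.821
  mode + wants cross > 0 → take C=(5.4765,5.7871) (cross=50.821)
ex = (C−B)/|BC| = (0.3665,0.9304); ey = (-0.9304,0.3665)
P = B + 2.61·ex + 2.63·ey = (1.4205,2.6665)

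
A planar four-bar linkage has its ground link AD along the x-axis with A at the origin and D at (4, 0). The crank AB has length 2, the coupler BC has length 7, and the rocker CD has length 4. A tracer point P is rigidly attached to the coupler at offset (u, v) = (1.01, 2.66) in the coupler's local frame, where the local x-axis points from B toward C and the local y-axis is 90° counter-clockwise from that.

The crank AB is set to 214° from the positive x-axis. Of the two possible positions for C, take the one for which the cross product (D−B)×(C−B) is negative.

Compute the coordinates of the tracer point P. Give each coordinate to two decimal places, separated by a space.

A=(0,0), D=(4.00,0)
B = A + 2.00·(cos214°, sin214°) = (-1.6581, -1.1184)
|BD| = 5.7675
circle(B,7.00) ∩ circle(D,4.00): a=5.7446, h=3.9999
  candidates: C₊=(3.2019,3.9196) cross=23.070; C₋=(4.7531,-3.9285) cross=-23.070
  mode - wants cross < 0 → take C=(4.7531,-3.9285) (cross=-23.070)
ex = (C−B)/|BC| = (0.9159,-0.4014); ey = (0.4014,0.9159)
P = B + 1.01·ex + 2.66·ey = (0.3348,0.9124)

0.33 0.91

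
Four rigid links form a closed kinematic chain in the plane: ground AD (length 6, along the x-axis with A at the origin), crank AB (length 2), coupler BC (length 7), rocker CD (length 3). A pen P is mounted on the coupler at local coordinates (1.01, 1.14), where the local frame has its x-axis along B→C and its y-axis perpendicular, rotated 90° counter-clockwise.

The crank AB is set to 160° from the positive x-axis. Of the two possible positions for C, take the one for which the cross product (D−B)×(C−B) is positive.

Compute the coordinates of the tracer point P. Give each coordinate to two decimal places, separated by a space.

A=(0,0), D=(6.00,0)
B = A + 2.00·(cos160°, sin160°) = (-1.8794, 0.6840)
|BD| = 7.9090
circle(B,7.00) ∩ circle(D,3.00): a=6.4833, h=2.6396
  candidates: C₊=(4.8079,2.7530) cross=20.876; C₋=(4.3513,-2.5063) cross=-20.876
  mode + wants cross > 0 → take C=(4.8079,2.7530) (cross=20.876)
ex = (C−B)/|BC| = (0.9553,0.2956); ey = (-0.2956,0.9553)
P = B + 1.01·ex + 1.14·ey = (-1.2514,2.0716)

-1.25 2.07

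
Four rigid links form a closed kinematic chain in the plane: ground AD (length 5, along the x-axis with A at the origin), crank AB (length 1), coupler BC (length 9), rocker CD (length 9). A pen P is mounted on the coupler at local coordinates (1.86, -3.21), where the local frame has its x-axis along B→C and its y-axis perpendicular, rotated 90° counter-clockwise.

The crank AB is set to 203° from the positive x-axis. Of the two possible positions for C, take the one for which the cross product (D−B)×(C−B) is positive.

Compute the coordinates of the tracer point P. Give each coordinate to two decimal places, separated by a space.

2.67 0.55

A=(0,0), D=(5.00,0)
B = A + 1.00·(cos203°, sin203°) = (-0.9205, -0.3907)
|BD| = 5.9334
circle(B,9.00) ∩ circle(D,9.00): a=2.9667, h=8.4970
  candidates: C₊=(1.4802,8.2832) cross=50.416; C₋=(2.5993,-8.6739) cross=-50.416
  mode + wants cross > 0 → take C=(1.4802,8.2832) (cross=50.416)
ex = (C−B)/|BC| = (0.2667,0.9638); ey = (-0.9638,0.2667)
P = B + 1.86·ex + -3.21·ey = (2.6693,0.5456)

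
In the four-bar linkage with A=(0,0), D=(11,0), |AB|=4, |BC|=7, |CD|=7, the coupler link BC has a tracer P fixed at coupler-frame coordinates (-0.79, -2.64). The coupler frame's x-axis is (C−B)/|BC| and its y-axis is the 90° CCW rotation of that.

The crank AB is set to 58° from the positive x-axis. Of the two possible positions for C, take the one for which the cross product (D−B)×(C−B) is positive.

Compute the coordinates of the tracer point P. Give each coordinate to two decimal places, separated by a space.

A=(0,0), D=(11.00,0)
B = A + 4.00·(cos58°, sin58°) = (2.1197, 3.3922)
|BD| = 9.5062
circle(B,7.00) ∩ circle(D,7.00): a=4.7531, h=5.1389
  candidates: C₊=(8.3936,6.4967) cross=48.851; C₋=(4.7261,-3.1045) cross=-48.851
  mode + wants cross > 0 → take C=(8.3936,6.4967) (cross=48.851)
ex = (C−B)/|BC| = (0.8963,0.4435); ey = (-0.4435,0.8963)
P = B + -0.79·ex + -2.64·ey = (2.5825,0.6757)

2.58 0.68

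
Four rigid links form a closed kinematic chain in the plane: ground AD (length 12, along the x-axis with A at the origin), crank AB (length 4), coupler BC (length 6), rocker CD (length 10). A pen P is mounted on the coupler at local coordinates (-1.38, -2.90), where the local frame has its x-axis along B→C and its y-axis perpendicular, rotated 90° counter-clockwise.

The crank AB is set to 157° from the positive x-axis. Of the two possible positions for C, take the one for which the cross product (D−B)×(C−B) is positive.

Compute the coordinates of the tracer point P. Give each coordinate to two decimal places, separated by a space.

A=(0,0), D=(12.00,0)
B = A + 4.00·(cos157°, sin157°) = (-3.6820, 1.5629)
|BD| = 15.7597
circle(B,6.00) ∩ circle(D,10.00): a=5.8494, h=1.3360
  candidates: C₊=(2.2710,2.3123) cross=21.055; C₋=(2.0060,-0.3466) cross=-21.055
  mode + wants cross > 0 → take C=(2.2710,2.3123) (cross=21.055)
ex = (C−B)/|BC| = (0.9922,0.1249); ey = (-0.1249,0.9922)
P = B + -1.38·ex + -2.90·ey = (-4.6890,-1.4867)

-4.69 -1.49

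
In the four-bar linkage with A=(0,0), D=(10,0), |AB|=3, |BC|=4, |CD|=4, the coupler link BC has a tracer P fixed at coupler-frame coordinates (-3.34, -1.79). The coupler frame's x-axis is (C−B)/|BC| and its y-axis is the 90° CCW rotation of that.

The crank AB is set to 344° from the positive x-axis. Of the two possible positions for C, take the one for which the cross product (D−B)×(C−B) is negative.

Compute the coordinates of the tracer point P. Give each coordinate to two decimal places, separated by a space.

-0.87 -1.38

A=(0,0), D=(10.00,0)
B = A + 3.00·(cos344°, sin344°) = (2.8838, -0.8269)
|BD| = 7.1641
circle(B,4.00) ∩ circle(D,4.00): a=3.5820, h=1.7801
  candidates: C₊=(6.2364,1.3548) cross=12.753; C₋=(6.6474,-2.1817) cross=-12.753
  mode - wants cross < 0 → take C=(6.6474,-2.1817) (cross=-12.753)
ex = (C−B)/|BC| = (0.9409,-0.3387); ey = (0.3387,0.9409)
P = B + -3.34·ex + -1.79·ey = (-0.8651,-1.3799)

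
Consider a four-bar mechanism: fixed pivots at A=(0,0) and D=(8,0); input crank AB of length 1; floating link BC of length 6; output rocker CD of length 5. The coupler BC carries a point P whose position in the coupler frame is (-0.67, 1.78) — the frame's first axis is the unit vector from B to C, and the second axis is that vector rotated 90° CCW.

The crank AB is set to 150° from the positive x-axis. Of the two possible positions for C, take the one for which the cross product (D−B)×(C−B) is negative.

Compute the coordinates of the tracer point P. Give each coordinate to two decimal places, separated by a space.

A=(0,0), D=(8.00,0)
B = A + 1.00·(cos150°, sin150°) = (-0.8660, 0.5000)
|BD| = 8.8801
circle(B,6.00) ∩ circle(D,5.00): a=5.0594, h=3.2253
  candidates: C₊=(4.3670,3.4353) cross=28.641; C₋=(4.0038,-3.0050) cross=-28.641
  mode - wants cross < 0 → take C=(4.0038,-3.0050) (cross=-28.641)
ex = (C−B)/|BC| = (0.8116,-0.5842); ey = (0.5842,0.8116)
P = B + -0.67·ex + 1.78·ey = (-0.3700,2.3361)

-0.37 2.34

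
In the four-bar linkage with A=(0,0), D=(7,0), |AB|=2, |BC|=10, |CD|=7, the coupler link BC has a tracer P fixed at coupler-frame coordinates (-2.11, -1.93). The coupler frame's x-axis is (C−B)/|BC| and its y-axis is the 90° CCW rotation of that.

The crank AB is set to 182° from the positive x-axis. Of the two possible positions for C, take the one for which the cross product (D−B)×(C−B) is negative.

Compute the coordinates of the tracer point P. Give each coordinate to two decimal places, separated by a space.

A=(0,0), D=(7.00,0)
B = A + 2.00·(cos182°, sin182°) = (-1.9988, -0.0698)
|BD| = 8.9991
circle(B,10.00) ∩ circle(D,7.00): a=7.3332, h=6.7989
  candidates: C₊=(5.2814,6.7858) cross=61.183; C₋=(5.3869,-6.8116) cross=-61.183
  mode - wants cross < 0 → take C=(5.3869,-6.8116) (cross=-61.183)
ex = (C−B)/|BC| = (0.7386,-0.6742); ey = (0.6742,0.7386)
P = B + -2.11·ex + -1.93·ey = (-4.8583,-0.0727)

-4.86 -0.07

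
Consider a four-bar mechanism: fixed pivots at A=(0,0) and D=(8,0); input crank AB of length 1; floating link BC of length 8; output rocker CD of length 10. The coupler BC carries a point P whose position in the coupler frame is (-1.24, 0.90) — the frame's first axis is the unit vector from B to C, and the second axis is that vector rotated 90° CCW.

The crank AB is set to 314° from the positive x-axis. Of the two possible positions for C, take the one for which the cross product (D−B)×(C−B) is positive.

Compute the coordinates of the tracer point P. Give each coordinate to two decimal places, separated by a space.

-0.27 -1.91

A=(0,0), D=(8.00,0)
B = A + 1.00·(cos314°, sin314°) = (0.6947, -0.7193)
|BD| = 7.3407
circle(B,8.00) ∩ circle(D,10.00): a=1.2182, h=7.9067
  candidates: C₊=(1.1322,7.2687) cross=58.040; C₋=(2.6818,-8.4686) cross=-58.040
  mode + wants cross > 0 → take C=(1.1322,7.2687) (cross=58.040)
ex = (C−B)/|BC| = (0.0547,0.9985); ey = (-0.9985,0.0547)
P = B + -1.24·ex + 0.90·ey = (-0.2718,-1.9083)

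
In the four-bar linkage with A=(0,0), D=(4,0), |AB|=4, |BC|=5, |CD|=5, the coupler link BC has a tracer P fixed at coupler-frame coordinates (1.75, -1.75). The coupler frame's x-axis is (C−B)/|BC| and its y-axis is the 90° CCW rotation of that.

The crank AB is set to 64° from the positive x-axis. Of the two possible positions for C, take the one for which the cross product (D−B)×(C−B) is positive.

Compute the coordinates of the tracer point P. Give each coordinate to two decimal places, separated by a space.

A=(0,0), D=(4.00,0)
B = A + 4.00·(cos64°, sin64°) = (1.7535, 3.5952)
|BD| = 4.2394
circle(B,5.00) ∩ circle(D,5.00): a=2.1197, h=4.5285
  candidates: C₊=(6.7171,4.1973) cross=19.198; C₋=(-0.9636,-0.6021) cross=-19.198
  mode + wants cross > 0 → take C=(6.7171,4.1973) (cross=19.198)
ex = (C−B)/|BC| = (0.9927,0.1204); ey = (-0.1204,0.9927)
P = B + 1.75·ex + -1.75·ey = (3.7015,2.0687)

3.70 2.07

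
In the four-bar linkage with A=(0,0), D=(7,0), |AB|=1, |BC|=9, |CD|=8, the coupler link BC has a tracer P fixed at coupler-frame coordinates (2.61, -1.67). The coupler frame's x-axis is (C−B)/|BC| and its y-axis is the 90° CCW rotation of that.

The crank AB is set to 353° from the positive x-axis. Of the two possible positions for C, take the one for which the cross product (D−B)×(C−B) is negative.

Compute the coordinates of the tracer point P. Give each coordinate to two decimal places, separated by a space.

A=(0,0), D=(7.00,0)
B = A + 1.00·(cos353°, sin353°) = (0.9925, -0.1219)
|BD| = 6.0087
circle(B,9.00) ∩ circle(D,8.00): a=4.4190, h=7.8405
  candidates: C₊=(5.2516,7.8066) cross=47.111; C₋=(5.5696,-7.8711) cross=-47.111
  mode - wants cross < 0 → take C=(5.5696,-7.8711) (cross=-47.111)
ex = (C−B)/|BC| = (0.5086,-0.8610); ey = (0.8610,0.5086)
P = B + 2.61·ex + -1.67·ey = (0.8820,-3.2184)

0.88 -3.22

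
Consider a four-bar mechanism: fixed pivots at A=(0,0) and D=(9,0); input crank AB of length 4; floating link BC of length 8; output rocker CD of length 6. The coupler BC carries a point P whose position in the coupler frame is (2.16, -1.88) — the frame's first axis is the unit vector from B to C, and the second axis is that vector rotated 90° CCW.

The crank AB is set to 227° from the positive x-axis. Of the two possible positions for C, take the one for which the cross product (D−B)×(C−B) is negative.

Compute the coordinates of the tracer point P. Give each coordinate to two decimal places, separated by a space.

-1.00 -5.21

A=(0,0), D=(9.00,0)
B = A + 4.00·(cos227°, sin227°) = (-2.7280, -2.9254)
|BD| = 12.0873
circle(B,8.00) ∩ circle(D,6.00): a=7.2019, h=3.4832
  candidates: C₊=(3.4168,2.1972) cross=42.102; C₋=(5.1028,-4.5620) cross=-42.102
  mode - wants cross < 0 → take C=(5.1028,-4.5620) (cross=-42.102)
ex = (C−B)/|BC| = (0.9789,-0.2046); ey = (0.2046,0.9789)
P = B + 2.16·ex + -1.88·ey = (-0.9983,-5.2075)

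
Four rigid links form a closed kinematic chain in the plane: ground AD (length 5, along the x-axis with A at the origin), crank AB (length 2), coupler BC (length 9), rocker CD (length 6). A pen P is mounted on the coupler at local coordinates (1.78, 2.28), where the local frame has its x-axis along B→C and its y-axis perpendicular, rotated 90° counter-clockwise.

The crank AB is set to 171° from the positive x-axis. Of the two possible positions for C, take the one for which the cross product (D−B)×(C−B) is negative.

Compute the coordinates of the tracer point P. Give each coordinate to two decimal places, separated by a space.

A=(0,0), D=(5.00,0)
B = A + 2.00·(cos171°, sin171°) = (-1.9754, 0.3129)
|BD| = 6.9824
circle(B,9.00) ∩ circle(D,6.00): a=6.7136, h=5.9940
  candidates: C₊=(5.0000,6.0000) cross=41.852; C₋=(4.4629,-5.9759) cross=-41.852
  mode - wants cross < 0 → take C=(4.4629,-5.9759) (cross=-41.852)
ex = (C−B)/|BC| = (0.7154,-0.6988); ey = (0.6988,0.7154)
P = B + 1.78·ex + 2.28·ey = (0.8911,0.7001)

0.89 0.70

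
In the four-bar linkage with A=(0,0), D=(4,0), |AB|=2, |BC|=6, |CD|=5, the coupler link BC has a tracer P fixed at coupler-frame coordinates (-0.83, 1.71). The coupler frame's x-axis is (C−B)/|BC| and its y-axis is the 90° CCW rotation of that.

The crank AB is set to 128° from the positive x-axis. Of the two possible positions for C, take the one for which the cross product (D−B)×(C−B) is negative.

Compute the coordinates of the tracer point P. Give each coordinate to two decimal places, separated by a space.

0.05 2.98

A=(0,0), D=(4.00,0)
B = A + 2.00·(cos128°, sin128°) = (-1.2313, 1.5760)
|BD| = 5.4636
circle(B,6.00) ∩ circle(D,5.00): a=3.7385, h=4.6930
  candidates: C₊=(3.7019,4.9911) cross=25.640; C₋=(0.9945,-3.9959) cross=-25.640
  mode - wants cross < 0 → take C=(0.9945,-3.9959) (cross=-25.640)
ex = (C−B)/|BC| = (0.3710,-0.9286); ey = (0.9286,0.3710)
P = B + -0.83·ex + 1.71·ey = (0.0488,2.9812)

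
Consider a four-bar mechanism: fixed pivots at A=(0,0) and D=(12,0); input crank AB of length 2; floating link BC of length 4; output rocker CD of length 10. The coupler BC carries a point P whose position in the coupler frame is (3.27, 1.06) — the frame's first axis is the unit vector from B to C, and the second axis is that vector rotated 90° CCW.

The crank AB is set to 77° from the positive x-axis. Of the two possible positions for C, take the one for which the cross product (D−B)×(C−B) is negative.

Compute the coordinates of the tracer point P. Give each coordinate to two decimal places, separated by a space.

2.79 -0.57

A=(0,0), D=(12.00,0)
B = A + 2.00·(cos77°, sin77°) = (0.4499, 1.9487)
|BD| = 11.7133
circle(B,4.00) ∩ circle(D,10.00): a=2.2710, h=3.2928
  candidates: C₊=(3.2371,4.8178) cross=38.570; C₋=(2.1414,-1.6760) cross=-38.570
  mode - wants cross < 0 → take C=(2.1414,-1.6760) (cross=-38.570)
ex = (C−B)/|BC| = (0.4229,-0.9062); ey = (0.9062,0.4229)
P = B + 3.27·ex + 1.06·ey = (2.7933,-0.5662)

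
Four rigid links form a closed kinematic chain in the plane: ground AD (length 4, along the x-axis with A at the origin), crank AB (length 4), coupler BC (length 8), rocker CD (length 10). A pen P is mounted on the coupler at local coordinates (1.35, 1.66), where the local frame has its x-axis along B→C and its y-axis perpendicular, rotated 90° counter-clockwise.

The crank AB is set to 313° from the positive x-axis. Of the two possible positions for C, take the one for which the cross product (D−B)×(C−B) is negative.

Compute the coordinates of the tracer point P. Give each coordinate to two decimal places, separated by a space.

4.86 -3.04

A=(0,0), D=(4.00,0)
B = A + 4.00·(cos313°, sin313°) = (2.7280, -2.9254)
|BD| = 3.1900
circle(B,8.00) ∩ circle(D,10.00): a=-4.0477, h=6.9005
  candidates: C₊=(-5.2142,-3.8858) cross=22.012; C₋=(7.4421,-9.3889) cross=-22.012
  mode - wants cross < 0 → take C=(7.4421,-9.3889) (cross=-22.012)
ex = (C−B)/|BC| = (0.5893,-0.8079); ey = (0.8079,0.5893)
P = B + 1.35·ex + 1.66·ey = (4.8647,-3.0379)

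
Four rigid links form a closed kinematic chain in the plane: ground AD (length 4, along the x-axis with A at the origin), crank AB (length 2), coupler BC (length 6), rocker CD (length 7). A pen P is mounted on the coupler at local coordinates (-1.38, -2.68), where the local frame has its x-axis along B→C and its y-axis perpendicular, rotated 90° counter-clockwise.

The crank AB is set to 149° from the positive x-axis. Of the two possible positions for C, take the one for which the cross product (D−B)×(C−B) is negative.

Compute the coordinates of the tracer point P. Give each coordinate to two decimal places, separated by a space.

-4.54 2.07

A=(0,0), D=(4.00,0)
B = A + 2.00·(cos149°, sin149°) = (-1.7143, 1.0301)
|BD| = 5.8064
circle(B,6.00) ∩ circle(D,7.00): a=1.7838, h=5.7287
  candidates: C₊=(1.0574,6.3515) cross=33.263; C₋=(-0.9751,-4.9242) cross=-33.263
  mode - wants cross < 0 → take C=(-0.9751,-4.9242) (cross=-33.263)
ex = (C−B)/|BC| = (0.1232,-0.9924); ey = (0.9924,0.1232)
P = B + -1.38·ex + -2.68·ey = (-4.5439,2.0694)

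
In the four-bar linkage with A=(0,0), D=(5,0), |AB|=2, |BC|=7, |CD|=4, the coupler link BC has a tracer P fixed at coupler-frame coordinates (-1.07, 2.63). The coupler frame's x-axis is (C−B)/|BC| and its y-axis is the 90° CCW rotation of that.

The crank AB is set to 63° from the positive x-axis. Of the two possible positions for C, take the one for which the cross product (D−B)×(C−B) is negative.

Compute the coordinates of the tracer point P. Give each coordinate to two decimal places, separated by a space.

A=(0,0), D=(5.00,0)
B = A + 2.00·(cos63°, sin63°) = (0.9080, 1.7820)
|BD| = 4.4632
circle(B,7.00) ∩ circle(D,4.00): a=5.9285, h=3.7220
  candidates: C₊=(7.8295,2.8274) cross=16.612; C₋=(4.8574,-3.9975) cross=-16.612
  mode - wants cross < 0 → take C=(4.8574,-3.9975) (cross=-16.612)
ex = (C−B)/|BC| = (0.5642,-0.8256); ey = (0.8256,0.5642)
P = B + -1.07·ex + 2.63·ey = (2.4757,4.1493)

2.48 4.15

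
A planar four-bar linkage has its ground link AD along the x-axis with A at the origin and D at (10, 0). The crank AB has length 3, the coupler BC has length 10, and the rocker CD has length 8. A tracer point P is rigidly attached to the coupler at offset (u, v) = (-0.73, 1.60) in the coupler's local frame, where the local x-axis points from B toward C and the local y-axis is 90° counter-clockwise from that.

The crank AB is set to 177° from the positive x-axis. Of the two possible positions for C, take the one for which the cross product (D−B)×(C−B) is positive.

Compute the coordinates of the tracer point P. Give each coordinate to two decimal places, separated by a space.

-4.55 0.99

A=(0,0), D=(10.00,0)
B = A + 3.00·(cos177°, sin177°) = (-2.9959, 0.1570)
|BD| = 12.9968
circle(B,10.00) ∩ circle(D,8.00): a=7.8834, h=6.1524
  candidates: C₊=(4.9612,6.2138) cross=79.962; C₋=(4.8126,-6.0902) cross=-79.962
  mode + wants cross > 0 → take C=(4.9612,6.2138) (cross=79.962)
ex = (C−B)/|BC| = (0.7957,0.6057); ey = (-0.6057,0.7957)
P = B + -0.73·ex + 1.60·ey = (-4.5458,0.9880)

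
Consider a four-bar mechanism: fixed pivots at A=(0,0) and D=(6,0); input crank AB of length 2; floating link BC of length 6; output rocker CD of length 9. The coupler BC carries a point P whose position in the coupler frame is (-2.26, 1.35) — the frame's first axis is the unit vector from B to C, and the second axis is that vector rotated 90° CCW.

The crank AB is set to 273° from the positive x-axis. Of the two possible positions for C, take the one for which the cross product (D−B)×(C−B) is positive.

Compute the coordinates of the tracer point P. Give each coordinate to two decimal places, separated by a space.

A=(0,0), D=(6.00,0)
B = A + 2.00·(cos273°, sin273°) = (0.1047, -1.9973)
|BD| = 6.2245
circle(B,6.00) ∩ circle(D,9.00): a=-0.5025, h=5.9789
  candidates: C₊=(-2.2898,3.5043) cross=37.216; C₋=(1.5472,-7.8213) cross=-37.216
  mode + wants cross > 0 → take C=(-2.2898,3.5043) (cross=37.216)
ex = (C−B)/|BC| = (-0.3991,0.9169); ey = (-0.9169,-0.3991)
P = B + -2.26·ex + 1.35·ey = (-0.2313,-4.6082)

-0.23 -4.61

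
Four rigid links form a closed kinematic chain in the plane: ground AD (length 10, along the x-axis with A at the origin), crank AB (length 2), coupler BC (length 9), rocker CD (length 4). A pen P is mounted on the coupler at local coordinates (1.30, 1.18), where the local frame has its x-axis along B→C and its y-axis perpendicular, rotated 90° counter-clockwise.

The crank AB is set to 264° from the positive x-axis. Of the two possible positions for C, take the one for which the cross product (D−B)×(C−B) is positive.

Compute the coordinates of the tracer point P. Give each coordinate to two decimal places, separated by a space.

A=(0,0), D=(10.00,0)
B = A + 2.00·(cos264°, sin264°) = (-0.2091, -1.9890)
|BD| = 10.4010
circle(B,9.00) ∩ circle(D,4.00): a=8.3252, h=3.4192
  candidates: C₊=(7.3086,2.9591) cross=35.563; C₋=(8.6164,-3.7531) cross=-35.563
  mode + wants cross > 0 → take C=(7.3086,2.9591) (cross=35.563)
ex = (C−B)/|BC| = (0.8353,0.5498); ey = (-0.5498,0.8353)
P = B + 1.30·ex + 1.18·ey = (0.2281,-0.2887)

0.23 -0.29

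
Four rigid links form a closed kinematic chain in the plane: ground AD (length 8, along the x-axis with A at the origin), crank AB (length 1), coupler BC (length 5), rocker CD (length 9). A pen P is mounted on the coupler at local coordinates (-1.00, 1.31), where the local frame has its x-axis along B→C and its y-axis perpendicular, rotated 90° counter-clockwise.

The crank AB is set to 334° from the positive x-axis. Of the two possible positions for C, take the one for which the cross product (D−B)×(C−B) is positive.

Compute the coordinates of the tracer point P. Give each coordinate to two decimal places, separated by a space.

-0.26 -1.61

A=(0,0), D=(8.00,0)
B = A + 1.00·(cos334°, sin334°) = (0.8988, -0.4384)
|BD| = 7.1147
circle(B,5.00) ∩ circle(D,9.00): a=-0.3781, h=4.9857
  candidates: C₊=(0.2142,4.5145) cross=35.472; C₋=(0.8286,-5.4379) cross=-35.472
  mode + wants cross > 0 → take C=(0.2142,4.5145) (cross=35.472)
ex = (C−B)/|BC| = (-0.1369,0.9906); ey = (-0.9906,-0.1369)
P = B + -1.00·ex + 1.31·ey = (-0.2619,-1.6083)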